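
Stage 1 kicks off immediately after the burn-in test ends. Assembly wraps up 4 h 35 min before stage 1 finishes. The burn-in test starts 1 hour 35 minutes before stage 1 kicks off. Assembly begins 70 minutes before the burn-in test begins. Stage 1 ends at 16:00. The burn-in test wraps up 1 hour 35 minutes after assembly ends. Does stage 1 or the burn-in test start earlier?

Assembly ends at 16:00 − 275 min = 11:25.
The burn-in test ends at 11:25 + 95 min = 13:00.
So stage 1 starts at 13:00.
The burn-in test starts at 13:00 − 95 min = 11:25.
Stage 1 starts at 13:00 and the burn-in test starts at 11:25, so the burn-in test is first.

the burn-in test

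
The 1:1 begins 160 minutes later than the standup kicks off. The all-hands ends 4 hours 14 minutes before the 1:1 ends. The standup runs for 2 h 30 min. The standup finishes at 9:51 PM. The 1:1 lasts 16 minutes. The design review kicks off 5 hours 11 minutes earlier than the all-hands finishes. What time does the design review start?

The standup starts at 9:51 PM − 150 min = 7:21 PM.
The 1:1 starts at 7:21 PM + 160 min = 10:01 PM.
The 1:1 ends at 10:01 PM + 16 min = 10:17 PM.
The all-hands ends at 10:17 PM − 254 min = 6:03 PM.
The design review starts at 6:03 PM − 311 min = 12:52 PM.

12:52 PM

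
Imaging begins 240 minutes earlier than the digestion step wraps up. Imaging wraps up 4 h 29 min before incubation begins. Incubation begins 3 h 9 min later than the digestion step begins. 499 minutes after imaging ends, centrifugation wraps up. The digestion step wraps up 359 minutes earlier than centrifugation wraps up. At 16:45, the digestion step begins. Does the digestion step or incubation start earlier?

Incubation starts at 16:45 + 189 min = 19:54.
The digestion step starts at 16:45 and incubation starts at 19:54, so the digestion step is first.

the digestion step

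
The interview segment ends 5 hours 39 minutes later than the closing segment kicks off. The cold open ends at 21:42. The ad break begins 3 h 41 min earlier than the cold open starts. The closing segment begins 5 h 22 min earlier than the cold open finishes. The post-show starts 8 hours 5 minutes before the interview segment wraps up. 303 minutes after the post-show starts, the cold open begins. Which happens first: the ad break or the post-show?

The closing segment starts at 21:42 − 322 min = 16:20.
The interview segment ends at 16:20 + 339 min = 21:59.
The post-show starts at 21:59 − 485 min = 13:54.
The cold open starts at 13:54 + 303 min = 18:57.
The ad break starts at 18:57 − 221 min = 15:16.
The ad break starts at 15:16 and the post-show starts at 13:54, so the post-show is first.

the post-show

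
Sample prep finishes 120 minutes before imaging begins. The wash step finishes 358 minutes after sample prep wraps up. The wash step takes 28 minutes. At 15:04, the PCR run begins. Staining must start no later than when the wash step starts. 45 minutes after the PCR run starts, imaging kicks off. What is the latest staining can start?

Imaging starts at 15:04 + 45 min = 15:49.
Sample prep ends at 15:49 − 120 min = 13:49.
The wash step ends at 13:49 + 358 min = 19:47.
The wash step starts at 19:47 − 28 min = 19:19.
Staining is bounded by the wash step, so the latest it can start is 19:19.

19:19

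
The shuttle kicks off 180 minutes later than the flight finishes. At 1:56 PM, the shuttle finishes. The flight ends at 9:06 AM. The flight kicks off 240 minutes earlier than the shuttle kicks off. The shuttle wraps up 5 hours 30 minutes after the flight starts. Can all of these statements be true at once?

No

The shuttle starts at 9:06 AM + 180 min = 12:06 PM.
The flight starts at 12:06 PM − 240 min = 8:06 AM.
The shuttle ends at 8:06 AM + 330 min = 1:36 PM.
But the shuttle is also said to end at 1:56 PM — a 20-minute conflict.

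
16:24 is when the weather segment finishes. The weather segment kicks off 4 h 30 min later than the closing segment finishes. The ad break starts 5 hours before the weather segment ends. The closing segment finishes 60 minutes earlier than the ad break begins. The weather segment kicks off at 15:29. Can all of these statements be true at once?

No

The ad break starts at 16:24 − 300 min = 11:24.
The closing segment ends at 11:24 − 60 min = 10:24.
The weather segment starts at 10:24 + 270 min = 14:54.
But the weather segment is also said to start at 15:29 — a 35-minute conflict.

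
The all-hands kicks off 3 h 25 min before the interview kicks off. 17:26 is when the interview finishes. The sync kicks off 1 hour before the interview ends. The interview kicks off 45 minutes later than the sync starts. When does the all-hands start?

13:46

The sync starts at 17:26 − 60 min = 16:26.
The interview starts at 16:26 + 45 min = 17:11.
The all-hands starts at 17:11 − 205 min = 13:46.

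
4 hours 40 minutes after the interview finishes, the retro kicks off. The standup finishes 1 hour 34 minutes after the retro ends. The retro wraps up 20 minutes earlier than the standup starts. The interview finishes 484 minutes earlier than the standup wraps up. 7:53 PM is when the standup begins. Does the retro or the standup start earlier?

The retro ends at 7:53 PM − 20 min = 7:33 PM.
The standup ends at 7:33 PM + 94 min = 9:07 PM.
The interview ends at 9:07 PM − 484 min = 1:03 PM.
The retro starts at 1:03 PM + 280 min = 5:43 PM.
The retro starts at 5:43 PM and the standup starts at 7:53 PM, so the retro is first.

the retro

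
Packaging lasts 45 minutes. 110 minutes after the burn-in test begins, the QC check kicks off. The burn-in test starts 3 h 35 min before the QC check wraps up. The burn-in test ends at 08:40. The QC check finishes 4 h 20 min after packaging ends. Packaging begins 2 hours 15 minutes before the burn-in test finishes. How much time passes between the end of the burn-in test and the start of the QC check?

1 h 5 min

Packaging starts at 08:40 − 135 min = 06:25.
Packaging ends at 06:25 + 45 min = 07:10.
The QC check ends at 07:10 + 260 min = 11:30.
The burn-in test starts at 11:30 − 215 min = 07:55.
The QC check starts at 07:55 + 110 min = 09:45.
From 08:40 to 09:45 is 1 h 5 min.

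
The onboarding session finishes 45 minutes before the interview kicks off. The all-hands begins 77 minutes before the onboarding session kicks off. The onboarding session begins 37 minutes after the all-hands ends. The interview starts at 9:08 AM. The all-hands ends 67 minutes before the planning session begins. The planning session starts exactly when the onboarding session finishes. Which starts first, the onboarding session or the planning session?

the onboarding session

The onboarding session ends at 9:08 AM − 45 min = 8:23 AM.
So the planning session starts at 8:23 AM.
The all-hands ends at 8:23 AM − 67 min = 7:16 AM.
The onboarding session starts at 7:16 AM + 37 min = 7:53 AM.
The onboarding session starts at 7:53 AM and the planning session starts at 8:23 AM, so the onboarding session is first.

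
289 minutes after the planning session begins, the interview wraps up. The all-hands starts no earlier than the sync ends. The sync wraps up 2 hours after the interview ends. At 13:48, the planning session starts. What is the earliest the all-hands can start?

20:37

The interview ends at 13:48 + 289 min = 18:37.
The sync ends at 18:37 + 120 min = 20:37.
The all-hands is bounded by the sync, so the earliest it can start is 20:37.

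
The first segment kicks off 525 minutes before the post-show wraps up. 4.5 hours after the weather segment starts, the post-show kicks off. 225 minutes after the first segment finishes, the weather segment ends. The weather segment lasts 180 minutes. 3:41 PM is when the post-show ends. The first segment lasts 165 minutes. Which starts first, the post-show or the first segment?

the first segment

The first segment starts at 3:41 PM − 525 min = 6:56 AM.
The first segment ends at 6:56 AM + 165 min = 9:41 AM.
The weather segment ends at 9:41 AM + 225 min = 1:26 PM.
The weather segment starts at 1:26 PM − 180 min = 10:26 AM.
The post-show starts at 10:26 AM + 270 min = 2:56 PM.
The post-show starts at 2:56 PM and the first segment starts at 6:56 AM, so the first segment is first.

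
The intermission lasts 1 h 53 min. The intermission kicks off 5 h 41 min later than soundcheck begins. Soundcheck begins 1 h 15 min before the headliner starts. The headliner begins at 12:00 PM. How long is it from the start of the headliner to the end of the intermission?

379 minutes

Soundcheck starts at 12:00 PM − 75 min = 10:45 AM.
The intermission starts at 10:45 AM + 341 min = 4:26 PM.
The intermission ends at 4:26 PM + 113 min = 6:19 PM.
From 12:00 PM to 6:19 PM is 379 minutes.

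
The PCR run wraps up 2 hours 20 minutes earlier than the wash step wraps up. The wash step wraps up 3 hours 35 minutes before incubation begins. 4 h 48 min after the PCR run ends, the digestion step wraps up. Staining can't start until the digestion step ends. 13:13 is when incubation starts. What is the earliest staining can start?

12:06

The wash step ends at 13:13 − 215 min = 09:38.
The PCR run ends at 09:38 − 140 min = 07:18.
The digestion step ends at 07:18 + 288 min = 12:06.
Staining is bounded by the digestion step, so the earliest it can start is 12:06.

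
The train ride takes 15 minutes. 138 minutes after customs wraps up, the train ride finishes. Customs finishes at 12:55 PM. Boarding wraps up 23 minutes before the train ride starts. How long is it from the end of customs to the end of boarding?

The train ride ends at 12:55 PM + 138 min = 3:13 PM.
The train ride starts at 3:13 PM − 15 min = 2:58 PM.
Boarding ends at 2:58 PM − 23 min = 2:35 PM.
From 12:55 PM to 2:35 PM is 100 minutes.

100 minutes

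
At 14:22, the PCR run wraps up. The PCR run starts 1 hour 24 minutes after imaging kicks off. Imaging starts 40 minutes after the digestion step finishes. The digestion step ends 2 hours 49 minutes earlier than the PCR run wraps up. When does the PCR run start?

The digestion step ends at 14:22 − 169 min = 11:33.
Imaging starts at 11:33 + 40 min = 12:13.
The PCR run starts at 12:13 + 84 min = 13:37.

13:37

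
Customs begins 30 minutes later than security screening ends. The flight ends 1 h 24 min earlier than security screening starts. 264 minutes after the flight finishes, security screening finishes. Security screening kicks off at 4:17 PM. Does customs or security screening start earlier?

The flight ends at 4:17 PM − 84 min = 2:53 PM.
Security screening ends at 2:53 PM + 264 min = 7:17 PM.
Customs starts at 7:17 PM + 30 min = 7:47 PM.
Customs starts at 7:47 PM and security screening starts at 4:17 PM, so security screening is first.

security screening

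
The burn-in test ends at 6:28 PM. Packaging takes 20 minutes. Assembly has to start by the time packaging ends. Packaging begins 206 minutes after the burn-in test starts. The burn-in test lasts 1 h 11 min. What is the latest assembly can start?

9:03 PM

The burn-in test starts at 6:28 PM − 71 min = 5:17 PM.
Packaging starts at 5:17 PM + 206 min = 8:43 PM.
Packaging ends at 8:43 PM + 20 min = 9:03 PM.
Assembly is bounded by packaging, so the latest it can start is 9:03 PM.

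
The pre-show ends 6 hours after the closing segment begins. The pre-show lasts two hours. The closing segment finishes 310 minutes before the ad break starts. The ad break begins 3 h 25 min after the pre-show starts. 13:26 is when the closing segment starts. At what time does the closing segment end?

The pre-show ends at 13:26 + 360 min = 19:26.
The pre-show starts at 19:26 − 120 min = 17:26.
The ad break starts at 17:26 + 205 min = 20:51.
The closing segment ends at 20:51 − 310 min = 15:41.

15:41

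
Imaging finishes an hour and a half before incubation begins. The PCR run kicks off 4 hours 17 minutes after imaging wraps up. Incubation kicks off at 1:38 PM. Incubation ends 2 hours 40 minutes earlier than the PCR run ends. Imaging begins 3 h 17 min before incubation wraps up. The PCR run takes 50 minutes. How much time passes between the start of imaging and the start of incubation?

2 h 20 min

Imaging ends at 1:38 PM − 90 min = 12:08 PM.
The PCR run starts at 12:08 PM + 257 min = 4:25 PM.
The PCR run ends at 4:25 PM + 50 min = 5:15 PM.
Incubation ends at 5:15 PM − 160 min = 2:35 PM.
Imaging starts at 2:35 PM − 197 min = 11:18 AM.
From 11:18 AM to 1:38 PM is 2 h 20 min.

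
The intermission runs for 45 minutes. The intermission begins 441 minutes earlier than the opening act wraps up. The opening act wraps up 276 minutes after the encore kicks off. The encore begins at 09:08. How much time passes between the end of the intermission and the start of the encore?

two hours

The opening act ends at 09:08 + 276 min = 13:44.
The intermission starts at 13:44 − 441 min = 06:23.
The intermission ends at 06:23 + 45 min = 07:08.
From 07:08 to 09:08 is two hours.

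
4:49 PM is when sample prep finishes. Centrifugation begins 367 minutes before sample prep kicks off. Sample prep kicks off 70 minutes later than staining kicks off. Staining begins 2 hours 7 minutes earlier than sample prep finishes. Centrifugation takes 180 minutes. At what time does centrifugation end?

Staining starts at 4:49 PM − 127 min = 2:42 PM.
Sample prep starts at 2:42 PM + 70 min = 3:52 PM.
Centrifugation starts at 3:52 PM − 367 min = 9:45 AM.
Centrifugation ends at 9:45 AM + 180 min = 12:45 PM.

12:45 PM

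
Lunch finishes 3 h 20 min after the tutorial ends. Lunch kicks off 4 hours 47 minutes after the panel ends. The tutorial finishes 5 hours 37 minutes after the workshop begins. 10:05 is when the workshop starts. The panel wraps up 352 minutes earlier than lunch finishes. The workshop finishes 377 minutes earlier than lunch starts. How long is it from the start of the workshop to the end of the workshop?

The tutorial ends at 10:05 + 337 min = 15:42.
Lunch ends at 15:42 + 200 min = 19:02.
The panel ends at 19:02 − 352 min = 13:10.
Lunch starts at 13:10 + 287 min = 17:57.
The workshop ends at 17:57 − 377 min = 11:40.
From 10:05 to 11:40 is 95 minutes.

95 minutes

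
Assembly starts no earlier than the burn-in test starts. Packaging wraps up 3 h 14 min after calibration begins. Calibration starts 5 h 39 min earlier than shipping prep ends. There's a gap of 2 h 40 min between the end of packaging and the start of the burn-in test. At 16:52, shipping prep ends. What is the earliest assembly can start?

Calibration starts at 16:52 − 339 min = 11:13.
Packaging ends at 11:13 + 194 min = 14:27.
The burn-in test starts at 14:27 + 160 min = 17:07.
Assembly is bounded by the burn-in test, so the earliest it can start is 17:07.

17:07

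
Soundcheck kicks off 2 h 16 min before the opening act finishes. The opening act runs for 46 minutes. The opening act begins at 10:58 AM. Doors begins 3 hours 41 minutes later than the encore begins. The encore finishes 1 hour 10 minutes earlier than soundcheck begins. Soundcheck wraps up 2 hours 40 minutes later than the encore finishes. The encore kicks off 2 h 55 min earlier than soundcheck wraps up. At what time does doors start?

11:44 AM

The opening act ends at 10:58 AM + 46 min = 11:44 AM.
Soundcheck starts at 11:44 AM − 136 min = 9:28 AM.
The encore ends at 9:28 AM − 70 min = 8:18 AM.
Soundcheck ends at 8:18 AM + 160 min = 10:58 AM.
The encore starts at 10:58 AM − 175 min = 8:03 AM.
Doors starts at 8:03 AM + 221 min = 11:44 AM.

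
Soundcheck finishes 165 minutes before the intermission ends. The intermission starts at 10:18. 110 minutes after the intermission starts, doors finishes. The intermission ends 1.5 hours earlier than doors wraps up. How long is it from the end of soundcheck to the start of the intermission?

Doors ends at 10:18 + 110 min = 12:08.
The intermission ends at 12:08 − 90 min = 10:38.
Soundcheck ends at 10:38 − 165 min = 07:53.
From 07:53 to 10:18 is 145 minutes.

145 minutes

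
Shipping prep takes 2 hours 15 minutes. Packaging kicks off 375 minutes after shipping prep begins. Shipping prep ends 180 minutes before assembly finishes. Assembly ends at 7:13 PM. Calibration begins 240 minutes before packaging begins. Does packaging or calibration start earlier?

calibration

Shipping prep ends at 7:13 PM − 180 min = 4:13 PM.
Shipping prep starts at 4:13 PM − 135 min = 1:58 PM.
Packaging starts at 1:58 PM + 375 min = 8:13 PM.
Calibration starts at 8:13 PM − 240 min = 4:13 PM.
Packaging starts at 8:13 PM and calibration starts at 4:13 PM, so calibration is first.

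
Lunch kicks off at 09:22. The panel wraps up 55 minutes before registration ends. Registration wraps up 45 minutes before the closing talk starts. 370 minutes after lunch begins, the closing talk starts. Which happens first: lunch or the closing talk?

lunch

The closing talk starts at 09:22 + 370 min = 15:32.
Lunch starts at 09:22 and the closing talk starts at 15:32, so lunch is first.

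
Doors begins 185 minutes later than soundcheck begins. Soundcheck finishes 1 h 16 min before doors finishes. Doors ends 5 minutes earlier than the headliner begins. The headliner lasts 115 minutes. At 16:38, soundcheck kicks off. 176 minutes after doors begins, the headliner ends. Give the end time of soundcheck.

19:23

Doors starts at 16:38 + 185 min = 19:43.
The headliner ends at 19:43 + 176 min = 22:39.
The headliner starts at 22:39 − 115 min = 20:44.
Doors ends at 20:44 − 5 min = 20:39.
Soundcheck ends at 20:39 − 76 min = 19:23.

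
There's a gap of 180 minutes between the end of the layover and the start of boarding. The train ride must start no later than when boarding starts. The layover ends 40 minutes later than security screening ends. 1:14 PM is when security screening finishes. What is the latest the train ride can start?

4:54 PM

The layover ends at 1:14 PM + 40 min = 1:54 PM.
Boarding starts at 1:54 PM + 180 min = 4:54 PM.
The train ride is bounded by boarding, so the latest it can start is 4:54 PM.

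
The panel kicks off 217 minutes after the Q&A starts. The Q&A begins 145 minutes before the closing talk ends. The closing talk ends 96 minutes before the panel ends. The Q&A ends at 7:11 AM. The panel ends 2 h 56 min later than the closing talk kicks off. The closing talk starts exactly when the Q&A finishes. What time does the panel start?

The closing talk starts at 7:11 AM.
The panel ends at 7:11 AM + 176 min = 10:07 AM.
The closing talk ends at 10:07 AM − 96 min = 8:31 AM.
The Q&A starts at 8:31 AM − 145 min = 6:06 AM.
The panel starts at 6:06 AM + 217 min = 9:43 AM.

9:43 AM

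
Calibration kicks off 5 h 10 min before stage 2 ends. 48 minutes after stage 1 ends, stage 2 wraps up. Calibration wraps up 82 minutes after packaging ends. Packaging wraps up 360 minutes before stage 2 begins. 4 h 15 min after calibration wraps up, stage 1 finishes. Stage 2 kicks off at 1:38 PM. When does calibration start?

8:53 AM

Packaging ends at 1:38 PM − 360 min = 7:38 AM.
Calibration ends at 7:38 AM + 82 min = 9:00 AM.
Stage 1 ends at 9:00 AM + 255 min = 1:15 PM.
Stage 2 ends at 1:15 PM + 48 min = 2:03 PM.
Calibration starts at 2:03 PM − 310 min = 8:53 AM.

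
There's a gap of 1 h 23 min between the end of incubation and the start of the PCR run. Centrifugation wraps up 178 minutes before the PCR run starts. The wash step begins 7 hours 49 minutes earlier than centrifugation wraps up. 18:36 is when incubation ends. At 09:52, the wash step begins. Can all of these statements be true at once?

No

The PCR run starts at 18:36 + 83 min = 19:59.
Centrifugation ends at 19:59 − 178 min = 17:01.
The wash step starts at 17:01 − 469 min = 09:12.
But the wash step is also said to start at 09:52 — a 40-minute conflict.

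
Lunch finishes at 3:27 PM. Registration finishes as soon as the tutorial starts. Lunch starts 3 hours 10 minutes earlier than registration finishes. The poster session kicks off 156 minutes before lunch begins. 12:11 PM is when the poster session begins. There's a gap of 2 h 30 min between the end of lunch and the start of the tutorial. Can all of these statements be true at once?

The tutorial starts at 3:27 PM + 150 min = 5:57 PM.
So registration ends at 5:57 PM.
Lunch starts at 5:57 PM − 190 min = 2:47 PM.
The poster session starts at 2:47 PM − 156 min = 12:11 PM.
That matches the stated 12:11 PM, so the schedule is consistent.

Yes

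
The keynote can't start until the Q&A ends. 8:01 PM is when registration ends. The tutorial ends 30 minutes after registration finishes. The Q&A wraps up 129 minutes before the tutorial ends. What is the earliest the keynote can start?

The tutorial ends at 8:01 PM + 30 min = 8:31 PM.
The Q&A ends at 8:31 PM − 129 min = 6:22 PM.
The keynote is bounded by the Q&A, so the earliest it can start is 6:22 PM.

6:22 PM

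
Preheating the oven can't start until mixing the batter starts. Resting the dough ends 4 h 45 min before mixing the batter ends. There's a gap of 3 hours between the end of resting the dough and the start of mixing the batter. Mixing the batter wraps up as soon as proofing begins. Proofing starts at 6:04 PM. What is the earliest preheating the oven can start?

Mixing the batter ends at 6:04 PM.
Resting the dough ends at 6:04 PM − 285 min = 1:19 PM.
Mixing the batter starts at 1:19 PM + 180 min = 4:19 PM.
Preheating the oven is bounded by mixing the batter, so the earliest it can start is 4:19 PM.

4:19 PM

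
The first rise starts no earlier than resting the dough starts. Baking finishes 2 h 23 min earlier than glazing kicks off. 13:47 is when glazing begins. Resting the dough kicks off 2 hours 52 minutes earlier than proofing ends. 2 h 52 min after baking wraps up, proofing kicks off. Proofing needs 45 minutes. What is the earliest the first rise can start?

Baking ends at 13:47 − 143 min = 11:24.
Proofing starts at 11:24 + 172 min = 14:16.
Proofing ends at 14:16 + 45 min = 15:01.
Resting the dough starts at 15:01 − 172 min = 12:09.
The first rise is bounded by resting the dough, so the earliest it can start is 12:09.

12:09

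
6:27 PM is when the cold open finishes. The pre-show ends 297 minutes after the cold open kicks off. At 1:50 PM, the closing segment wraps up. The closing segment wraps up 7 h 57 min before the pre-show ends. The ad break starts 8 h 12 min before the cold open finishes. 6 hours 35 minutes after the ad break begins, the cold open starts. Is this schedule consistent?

The ad break starts at 6:27 PM − 492 min = 10:15 AM.
The cold open starts at 10:15 AM + 395 min = 4:50 PM.
The pre-show ends at 4:50 PM + 297 min = 9:47 PM.
The closing segment ends at 9:47 PM − 477 min = 1:50 PM.
That matches the stated 1:50 PM, so the schedule is consistent.

Yes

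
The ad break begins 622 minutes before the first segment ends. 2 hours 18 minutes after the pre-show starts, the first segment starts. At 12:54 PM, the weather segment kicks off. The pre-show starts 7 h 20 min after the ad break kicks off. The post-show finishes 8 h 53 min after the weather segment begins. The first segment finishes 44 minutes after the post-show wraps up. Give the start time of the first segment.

9:47 PM

The post-show ends at 12:54 PM + 533 min = 9:47 PM.
The first segment ends at 9:47 PM + 44 min = 10:31 PM.
The ad break starts at 10:31 PM − 622 min = 12:09 PM.
The pre-show starts at 12:09 PM + 440 min = 7:29 PM.
The first segment starts at 7:29 PM + 138 min = 9:47 PM.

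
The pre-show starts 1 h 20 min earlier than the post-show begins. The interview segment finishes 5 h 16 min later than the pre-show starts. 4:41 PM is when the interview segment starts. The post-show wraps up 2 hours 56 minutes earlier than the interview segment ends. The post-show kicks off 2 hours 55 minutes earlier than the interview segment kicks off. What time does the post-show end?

The post-show starts at 4:41 PM − 175 min = 1:46 PM.
The pre-show starts at 1:46 PM − 80 min = 12:26 PM.
The interview segment ends at 12:26 PM + 316 min = 5:42 PM.
The post-show ends at 5:42 PM − 176 min = 2:46 PM.

2:46 PM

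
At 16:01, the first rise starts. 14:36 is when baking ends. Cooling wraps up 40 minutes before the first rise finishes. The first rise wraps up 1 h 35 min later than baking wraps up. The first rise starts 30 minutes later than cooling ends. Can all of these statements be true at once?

Yes

The first rise ends at 14:36 + 95 min = 16:11.
Cooling ends at 16:11 − 40 min = 15:31.
The first rise starts at 15:31 + 30 min = 16:01.
That matches the stated 16:01, so the schedule is consistent.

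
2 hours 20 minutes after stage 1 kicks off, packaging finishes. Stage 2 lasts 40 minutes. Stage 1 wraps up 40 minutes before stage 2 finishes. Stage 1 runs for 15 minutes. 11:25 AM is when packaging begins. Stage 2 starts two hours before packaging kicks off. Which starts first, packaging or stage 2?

Stage 2 starts at 11:25 AM − 120 min = 9:25 AM.
Packaging starts at 11:25 AM and stage 2 starts at 9:25 AM, so stage 2 is first.

stage 2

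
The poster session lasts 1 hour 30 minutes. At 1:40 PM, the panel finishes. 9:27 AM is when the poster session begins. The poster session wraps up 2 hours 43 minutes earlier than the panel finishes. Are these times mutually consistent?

Yes

The poster session ends at 1:40 PM − 163 min = 10:57 AM.
The poster session starts at 10:57 AM − 90 min = 9:27 AM.
That matches the stated 9:27 AM, so the schedule is consistent.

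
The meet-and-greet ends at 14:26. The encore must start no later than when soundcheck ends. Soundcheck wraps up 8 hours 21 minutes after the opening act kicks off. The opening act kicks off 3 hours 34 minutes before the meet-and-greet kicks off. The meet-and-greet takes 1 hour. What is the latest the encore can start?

18:13

The meet-and-greet starts at 14:26 − 60 min = 13:26.
The opening act starts at 13:26 − 214 min = 09:52.
Soundcheck ends at 09:52 + 501 min = 18:13.
The encore is bounded by soundcheck, so the latest it can start is 18:13.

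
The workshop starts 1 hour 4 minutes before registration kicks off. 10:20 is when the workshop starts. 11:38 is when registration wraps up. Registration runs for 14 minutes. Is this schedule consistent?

Registration starts at 11:38 − 14 min = 11:24.
The workshop starts at 11:24 − 64 min = 10:20.
That matches the stated 10:20, so the schedule is consistent.

Yes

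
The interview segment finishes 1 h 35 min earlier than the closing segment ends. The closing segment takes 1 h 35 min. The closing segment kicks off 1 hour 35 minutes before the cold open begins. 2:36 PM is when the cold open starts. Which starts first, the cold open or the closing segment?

The closing segment starts at 2:36 PM − 95 min = 1:01 PM.
The cold open starts at 2:36 PM and the closing segment starts at 1:01 PM, so the closing segment is first.

the closing segment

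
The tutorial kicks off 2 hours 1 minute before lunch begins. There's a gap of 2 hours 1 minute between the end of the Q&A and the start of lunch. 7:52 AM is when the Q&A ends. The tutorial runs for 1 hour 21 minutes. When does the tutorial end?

9:13 AM

Lunch starts at 7:52 AM + 121 min = 9:53 AM.
The tutorial starts at 9:53 AM − 121 min = 7:52 AM.
The tutorial ends at 7:52 AM + 81 min = 9:13 AM.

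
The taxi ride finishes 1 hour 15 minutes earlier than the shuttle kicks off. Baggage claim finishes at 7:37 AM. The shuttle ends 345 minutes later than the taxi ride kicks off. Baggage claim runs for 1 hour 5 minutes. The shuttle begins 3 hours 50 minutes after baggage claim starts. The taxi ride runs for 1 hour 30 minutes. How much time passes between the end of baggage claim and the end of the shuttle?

5 h 45 min

Baggage claim starts at 7:37 AM − 65 min = 6:32 AM.
The shuttle starts at 6:32 AM + 230 min = 10:22 AM.
The taxi ride ends at 10:22 AM − 75 min = 9:07 AM.
The taxi ride starts at 9:07 AM − 90 min = 7:37 AM.
The shuttle ends at 7:37 AM + 345 min = 1:22 PM.
From 7:37 AM to 1:22 PM is 5 h 45 min.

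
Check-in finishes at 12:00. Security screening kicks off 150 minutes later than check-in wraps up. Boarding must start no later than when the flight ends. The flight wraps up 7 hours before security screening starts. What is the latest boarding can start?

Security screening starts at 12:00 + 150 min = 14:30.
The flight ends at 14:30 − 420 min = 07:30.
Boarding is bounded by the flight, so the latest it can start is 07:30.

07:30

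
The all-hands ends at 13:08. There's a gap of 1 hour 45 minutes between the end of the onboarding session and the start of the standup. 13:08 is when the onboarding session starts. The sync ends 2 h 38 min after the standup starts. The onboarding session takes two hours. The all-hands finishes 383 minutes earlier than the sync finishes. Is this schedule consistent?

Yes

The onboarding session ends at 13:08 + 120 min = 15:08.
The standup starts at 15:08 + 105 min = 16:53.
The sync ends at 16:53 + 158 min = 19:31.
The all-hands ends at 19:31 − 383 min = 13:08.
That matches the stated 13:08, so the schedule is consistent.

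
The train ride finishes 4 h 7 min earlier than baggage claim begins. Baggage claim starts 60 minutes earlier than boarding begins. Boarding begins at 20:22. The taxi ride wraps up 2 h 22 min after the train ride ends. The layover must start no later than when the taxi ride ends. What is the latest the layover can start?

Baggage claim starts at 20:22 − 60 min = 19:22.
The train ride ends at 19:22 − 247 min = 15:15.
The taxi ride ends at 15:15 + 142 min = 17:37.
The layover is bounded by the taxi ride, so the latest it can start is 17:37.

17:37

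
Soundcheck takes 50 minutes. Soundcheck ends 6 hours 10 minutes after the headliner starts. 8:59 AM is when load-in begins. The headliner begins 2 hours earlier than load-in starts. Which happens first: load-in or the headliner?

the headliner

The headliner starts at 8:59 AM − 120 min = 6:59 AM.
Load-in starts at 8:59 AM and the headliner starts at 6:59 AM, so the headliner is first.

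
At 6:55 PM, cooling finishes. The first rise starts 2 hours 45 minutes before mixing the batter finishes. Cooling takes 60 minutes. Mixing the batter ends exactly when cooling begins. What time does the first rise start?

3:10 PM

Cooling starts at 6:55 PM − 60 min = 5:55 PM.
So mixing the batter ends at 5:55 PM.
The first rise starts at 5:55 PM − 165 min = 3:10 PM.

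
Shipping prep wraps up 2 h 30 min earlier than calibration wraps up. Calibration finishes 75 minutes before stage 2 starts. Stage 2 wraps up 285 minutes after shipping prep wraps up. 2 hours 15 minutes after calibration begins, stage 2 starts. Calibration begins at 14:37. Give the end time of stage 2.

17:52

Stage 2 starts at 14:37 + 135 min = 16:52.
Calibration ends at 16:52 − 75 min = 15:37.
Shipping prep ends at 15:37 − 150 min = 13:07.
Stage 2 ends at 13:07 + 285 min = 17:52.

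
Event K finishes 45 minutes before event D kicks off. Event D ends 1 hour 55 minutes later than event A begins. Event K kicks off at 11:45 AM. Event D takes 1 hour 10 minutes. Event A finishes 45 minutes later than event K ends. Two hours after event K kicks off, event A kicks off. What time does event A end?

Event A starts at 11:45 AM + 120 min = 1:45 PM.
Event D ends at 1:45 PM + 115 min = 3:40 PM.
Event D starts at 3:40 PM − 70 min = 2:30 PM.
Event K ends at 2:30 PM − 45 min = 1:45 PM.
Event A ends at 1:45 PM + 45 min = 2:30 PM.

2:30 PM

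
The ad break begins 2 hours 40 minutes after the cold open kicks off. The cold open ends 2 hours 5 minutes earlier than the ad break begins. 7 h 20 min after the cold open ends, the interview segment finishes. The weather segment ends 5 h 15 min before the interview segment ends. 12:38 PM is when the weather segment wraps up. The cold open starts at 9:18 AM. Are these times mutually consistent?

No

The ad break starts at 9:18 AM + 160 min = 11:58 AM.
The cold open ends at 11:58 AM − 125 min = 9:53 AM.
The interview segment ends at 9:53 AM + 440 min = 5:13 PM.
The weather segment ends at 5:13 PM − 315 min = 11:58 AM.
But the weather segment is also said to end at 12:38 PM — a 40-minute conflict.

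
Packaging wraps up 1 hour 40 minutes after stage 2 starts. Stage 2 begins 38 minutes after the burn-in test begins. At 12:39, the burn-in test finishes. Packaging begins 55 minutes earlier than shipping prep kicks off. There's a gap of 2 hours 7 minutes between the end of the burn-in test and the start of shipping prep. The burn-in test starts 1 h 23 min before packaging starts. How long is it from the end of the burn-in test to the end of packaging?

127 minutes

Shipping prep starts at 12:39 + 127 min = 14:46.
Packaging starts at 14:46 − 55 min = 13:51.
The burn-in test starts at 13:51 − 83 min = 12:28.
Stage 2 starts at 12:28 + 38 min = 13:06.
Packaging ends at 13:06 + 100 min = 14:46.
From 12:39 to 14:46 is 127 minutes.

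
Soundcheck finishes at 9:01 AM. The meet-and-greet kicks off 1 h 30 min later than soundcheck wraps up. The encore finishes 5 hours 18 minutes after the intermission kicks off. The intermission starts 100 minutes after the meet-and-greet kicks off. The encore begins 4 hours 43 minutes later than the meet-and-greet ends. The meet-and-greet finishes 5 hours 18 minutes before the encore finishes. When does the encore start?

The meet-and-greet starts at 9:01 AM + 90 min = 10:31 AM.
The intermission starts at 10:31 AM + 100 min = 12:11 PM.
The encore ends at 12:11 PM + 318 min = 5:29 PM.
The meet-and-greet ends at 5:29 PM − 318 min = 12:11 PM.
The encore starts at 12:11 PM + 283 min = 4:54 PM.

4:54 PM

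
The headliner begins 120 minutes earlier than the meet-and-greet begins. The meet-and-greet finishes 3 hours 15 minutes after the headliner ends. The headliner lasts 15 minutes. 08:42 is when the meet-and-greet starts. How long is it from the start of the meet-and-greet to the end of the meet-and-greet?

The headliner starts at 08:42 − 120 min = 06:42.
The headliner ends at 06:42 + 15 min = 06:57.
The meet-and-greet ends at 06:57 + 195 min = 10:12.
From 08:42 to 10:12 is 90 minutes.

90 minutes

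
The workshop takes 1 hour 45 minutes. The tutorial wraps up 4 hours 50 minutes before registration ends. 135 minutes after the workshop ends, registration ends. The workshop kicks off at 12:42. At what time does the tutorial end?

11:52

The workshop ends at 12:42 + 105 min = 14:27.
Registration ends at 14:27 + 135 min = 16:42.
The tutorial ends at 16:42 − 290 min = 11:52.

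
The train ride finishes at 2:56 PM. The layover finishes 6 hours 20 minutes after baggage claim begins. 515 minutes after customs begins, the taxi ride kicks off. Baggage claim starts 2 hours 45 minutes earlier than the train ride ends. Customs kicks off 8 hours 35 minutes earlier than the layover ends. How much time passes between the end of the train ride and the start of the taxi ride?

3 hours 35 minutes

Baggage claim starts at 2:56 PM − 165 min = 12:11 PM.
The layover ends at 12:11 PM + 380 min = 6:31 PM.
Customs starts at 6:31 PM − 515 min = 9:56 AM.
The taxi ride starts at 9:56 AM + 515 min = 6:31 PM.
From 2:56 PM to 6:31 PM is 3 hours 35 minutes.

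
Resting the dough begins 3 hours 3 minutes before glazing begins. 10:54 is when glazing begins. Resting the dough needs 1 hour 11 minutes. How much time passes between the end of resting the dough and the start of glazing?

1 hour 52 minutes

Resting the dough starts at 10:54 − 183 min = 07:51.
Resting the dough ends at 07:51 + 71 min = 09:02.
From 09:02 to 10:54 is 1 hour 52 minutes.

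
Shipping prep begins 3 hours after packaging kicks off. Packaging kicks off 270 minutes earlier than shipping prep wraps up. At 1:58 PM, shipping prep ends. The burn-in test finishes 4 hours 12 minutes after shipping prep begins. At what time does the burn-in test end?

4:40 PM

Packaging starts at 1:58 PM − 270 min = 9:28 AM.
Shipping prep starts at 9:28 AM + 180 min = 12:28 PM.
The burn-in test ends at 12:28 PM + 252 min = 4:40 PM.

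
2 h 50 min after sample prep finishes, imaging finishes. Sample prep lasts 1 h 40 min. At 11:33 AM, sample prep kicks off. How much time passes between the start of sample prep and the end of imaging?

Sample prep ends at 11:33 AM + 100 min = 1:13 PM.
Imaging ends at 1:13 PM + 170 min = 4:03 PM.
From 11:33 AM to 4:03 PM is 4 hours 30 minutes.

4 hours 30 minutes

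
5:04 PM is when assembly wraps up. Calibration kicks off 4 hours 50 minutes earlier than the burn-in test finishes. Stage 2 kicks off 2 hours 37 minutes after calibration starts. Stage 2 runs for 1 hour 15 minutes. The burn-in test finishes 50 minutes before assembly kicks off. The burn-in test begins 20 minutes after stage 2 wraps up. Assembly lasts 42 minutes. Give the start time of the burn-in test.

2:54 PM

Assembly starts at 5:04 PM − 42 min = 4:22 PM.
The burn-in test ends at 4:22 PM − 50 min = 3:32 PM.
Calibration starts at 3:32 PM − 290 min = 10:42 AM.
Stage 2 starts at 10:42 AM + 157 min = 1:19 PM.
Stage 2 ends at 1:19 PM + 75 min = 2:34 PM.
The burn-in test starts at 2:34 PM + 20 min = 2:54 PM.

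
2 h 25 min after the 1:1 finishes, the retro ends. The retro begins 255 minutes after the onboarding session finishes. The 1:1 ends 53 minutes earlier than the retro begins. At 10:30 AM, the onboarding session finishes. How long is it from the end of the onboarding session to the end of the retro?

The retro starts at 10:30 AM + 255 min = 2:45 PM.
The 1:1 ends at 2:45 PM − 53 min = 1:52 PM.
The retro ends at 1:52 PM + 145 min = 4:17 PM.
From 10:30 AM to 4:17 PM is 5 hours 47 minutes.

5 hours 47 minutes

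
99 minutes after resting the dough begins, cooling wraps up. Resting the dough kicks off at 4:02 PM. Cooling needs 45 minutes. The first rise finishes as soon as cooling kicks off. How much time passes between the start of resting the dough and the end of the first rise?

Cooling ends at 4:02 PM + 99 min = 5:41 PM.
Cooling starts at 5:41 PM − 45 min = 4:56 PM.
So the first rise ends at 4:56 PM.
From 4:02 PM to 4:56 PM is 54 minutes.

54 minutes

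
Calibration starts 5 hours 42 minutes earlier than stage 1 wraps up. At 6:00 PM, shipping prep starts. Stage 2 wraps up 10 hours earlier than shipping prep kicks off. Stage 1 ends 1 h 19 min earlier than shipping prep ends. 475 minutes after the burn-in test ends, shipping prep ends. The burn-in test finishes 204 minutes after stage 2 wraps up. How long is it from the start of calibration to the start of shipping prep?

342 minutes

Stage 2 ends at 6:00 PM − 600 min = 8:00 AM.
The burn-in test ends at 8:00 AM + 204 min = 11:24 AM.
Shipping prep ends at 11:24 AM + 475 min = 7:19 PM.
Stage 1 ends at 7:19 PM − 79 min = 6:00 PM.
Calibration starts at 6:00 PM − 342 min = 12:18 PM.
From 12:18 PM to 6:00 PM is 342 minutes.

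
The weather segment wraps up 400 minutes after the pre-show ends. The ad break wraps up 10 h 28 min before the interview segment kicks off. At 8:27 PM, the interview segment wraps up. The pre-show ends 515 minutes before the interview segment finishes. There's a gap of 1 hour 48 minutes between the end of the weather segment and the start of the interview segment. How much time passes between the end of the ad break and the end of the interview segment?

635 minutes

The pre-show ends at 8:27 PM − 515 min = 11:52 AM.
The weather segment ends at 11:52 AM + 400 min = 6:32 PM.
The interview segment starts at 6:32 PM + 108 min = 8:20 PM.
The ad break ends at 8:20 PM − 628 min = 9:52 AM.
From 9:52 AM to 8:27 PM is 635 minutes.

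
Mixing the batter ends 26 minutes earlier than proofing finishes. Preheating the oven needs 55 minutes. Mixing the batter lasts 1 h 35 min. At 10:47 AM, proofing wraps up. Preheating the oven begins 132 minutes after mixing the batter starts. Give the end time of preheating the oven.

Mixing the batter ends at 10:47 AM − 26 min = 10:21 AM.
Mixing the batter starts at 10:21 AM − 95 min = 8:46 AM.
Preheating the oven starts at 8:46 AM + 132 min = 10:58 AM.
Preheating the oven ends at 10:58 AM + 55 min = 11:53 AM.

11:53 AM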